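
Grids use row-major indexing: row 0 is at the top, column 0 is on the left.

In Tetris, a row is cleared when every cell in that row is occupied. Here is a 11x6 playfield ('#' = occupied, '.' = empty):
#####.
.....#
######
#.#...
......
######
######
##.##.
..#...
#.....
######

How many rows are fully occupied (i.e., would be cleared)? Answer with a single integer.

Answer: 4

Derivation:
Check each row:
  row 0: 1 empty cell -> not full
  row 1: 5 empty cells -> not full
  row 2: 0 empty cells -> FULL (clear)
  row 3: 4 empty cells -> not full
  row 4: 6 empty cells -> not full
  row 5: 0 empty cells -> FULL (clear)
  row 6: 0 empty cells -> FULL (clear)
  row 7: 2 empty cells -> not full
  row 8: 5 empty cells -> not full
  row 9: 5 empty cells -> not full
  row 10: 0 empty cells -> FULL (clear)
Total rows cleared: 4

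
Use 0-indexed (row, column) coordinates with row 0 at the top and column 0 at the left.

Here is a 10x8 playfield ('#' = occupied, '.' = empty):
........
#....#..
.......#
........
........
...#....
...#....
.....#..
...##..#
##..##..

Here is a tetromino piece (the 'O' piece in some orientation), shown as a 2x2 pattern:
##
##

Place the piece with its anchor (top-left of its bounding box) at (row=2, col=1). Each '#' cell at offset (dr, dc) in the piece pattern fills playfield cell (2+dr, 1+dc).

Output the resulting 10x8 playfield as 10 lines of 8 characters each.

Fill (2+0,1+0) = (2,1)
Fill (2+0,1+1) = (2,2)
Fill (2+1,1+0) = (3,1)
Fill (2+1,1+1) = (3,2)

Answer: ........
#....#..
.##....#
.##.....
........
...#....
...#....
.....#..
...##..#
##..##..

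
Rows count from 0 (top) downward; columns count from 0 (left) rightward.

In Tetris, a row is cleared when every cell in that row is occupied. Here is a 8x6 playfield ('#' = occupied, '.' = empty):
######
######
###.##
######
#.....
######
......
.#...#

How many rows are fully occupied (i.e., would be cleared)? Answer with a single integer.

Answer: 4

Derivation:
Check each row:
  row 0: 0 empty cells -> FULL (clear)
  row 1: 0 empty cells -> FULL (clear)
  row 2: 1 empty cell -> not full
  row 3: 0 empty cells -> FULL (clear)
  row 4: 5 empty cells -> not full
  row 5: 0 empty cells -> FULL (clear)
  row 6: 6 empty cells -> not full
  row 7: 4 empty cells -> not full
Total rows cleared: 4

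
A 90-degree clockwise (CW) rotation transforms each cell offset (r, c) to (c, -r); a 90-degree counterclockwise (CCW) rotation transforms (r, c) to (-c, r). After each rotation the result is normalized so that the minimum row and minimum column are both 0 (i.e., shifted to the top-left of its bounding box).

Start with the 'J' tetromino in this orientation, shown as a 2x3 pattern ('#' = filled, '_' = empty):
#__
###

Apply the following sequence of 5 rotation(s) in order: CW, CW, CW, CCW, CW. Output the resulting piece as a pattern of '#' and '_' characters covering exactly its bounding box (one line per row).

Answer: _#
_#
##

Derivation:
Start:
#__
###
After rotation 1 (CW):
##
#_
#_
After rotation 2 (CW):
###
__#
After rotation 3 (CW):
_#
_#
##
After rotation 4 (CCW):
###
__#
After rotation 5 (CW):
_#
_#
##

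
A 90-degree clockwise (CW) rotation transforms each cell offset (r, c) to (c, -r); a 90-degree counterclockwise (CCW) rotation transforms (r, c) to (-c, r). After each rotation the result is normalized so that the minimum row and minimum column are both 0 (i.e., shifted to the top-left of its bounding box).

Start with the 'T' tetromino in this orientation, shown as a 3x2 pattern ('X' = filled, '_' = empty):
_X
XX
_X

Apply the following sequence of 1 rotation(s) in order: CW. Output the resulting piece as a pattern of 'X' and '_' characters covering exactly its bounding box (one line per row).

Start:
_X
XX
_X
After rotation 1 (CW):
_X_
XXX

Answer: _X_
XXX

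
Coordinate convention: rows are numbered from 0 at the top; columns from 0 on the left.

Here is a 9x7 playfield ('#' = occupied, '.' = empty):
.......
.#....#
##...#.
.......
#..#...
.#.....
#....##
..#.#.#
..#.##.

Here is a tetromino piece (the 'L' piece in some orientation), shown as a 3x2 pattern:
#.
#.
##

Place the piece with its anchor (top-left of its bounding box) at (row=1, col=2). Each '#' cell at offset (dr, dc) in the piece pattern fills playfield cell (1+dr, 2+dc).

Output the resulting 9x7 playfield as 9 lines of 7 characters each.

Fill (1+0,2+0) = (1,2)
Fill (1+1,2+0) = (2,2)
Fill (1+2,2+0) = (3,2)
Fill (1+2,2+1) = (3,3)

Answer: .......
.##...#
###..#.
..##...
#..#...
.#.....
#....##
..#.#.#
..#.##.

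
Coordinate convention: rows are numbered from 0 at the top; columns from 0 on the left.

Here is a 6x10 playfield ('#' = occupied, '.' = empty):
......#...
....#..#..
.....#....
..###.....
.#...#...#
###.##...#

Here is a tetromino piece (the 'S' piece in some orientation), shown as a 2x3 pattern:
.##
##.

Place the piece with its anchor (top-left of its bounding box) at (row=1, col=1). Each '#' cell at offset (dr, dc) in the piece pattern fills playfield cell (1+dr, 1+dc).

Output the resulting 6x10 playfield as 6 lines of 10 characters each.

Answer: ......#...
..###..#..
.##..#....
..###.....
.#...#...#
###.##...#

Derivation:
Fill (1+0,1+1) = (1,2)
Fill (1+0,1+2) = (1,3)
Fill (1+1,1+0) = (2,1)
Fill (1+1,1+1) = (2,2)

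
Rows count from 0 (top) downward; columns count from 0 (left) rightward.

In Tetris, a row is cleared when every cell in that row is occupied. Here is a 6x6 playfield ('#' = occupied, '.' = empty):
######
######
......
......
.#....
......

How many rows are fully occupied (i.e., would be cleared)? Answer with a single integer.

Answer: 2

Derivation:
Check each row:
  row 0: 0 empty cells -> FULL (clear)
  row 1: 0 empty cells -> FULL (clear)
  row 2: 6 empty cells -> not full
  row 3: 6 empty cells -> not full
  row 4: 5 empty cells -> not full
  row 5: 6 empty cells -> not full
Total rows cleared: 2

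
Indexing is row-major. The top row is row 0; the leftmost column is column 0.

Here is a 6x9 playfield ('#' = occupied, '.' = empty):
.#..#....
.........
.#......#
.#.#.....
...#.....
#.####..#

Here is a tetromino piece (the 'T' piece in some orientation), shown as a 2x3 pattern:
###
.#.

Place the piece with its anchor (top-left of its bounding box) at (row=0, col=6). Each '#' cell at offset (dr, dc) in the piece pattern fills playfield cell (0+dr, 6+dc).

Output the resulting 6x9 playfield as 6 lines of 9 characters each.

Fill (0+0,6+0) = (0,6)
Fill (0+0,6+1) = (0,7)
Fill (0+0,6+2) = (0,8)
Fill (0+1,6+1) = (1,7)

Answer: .#..#.###
.......#.
.#......#
.#.#.....
...#.....
#.####..#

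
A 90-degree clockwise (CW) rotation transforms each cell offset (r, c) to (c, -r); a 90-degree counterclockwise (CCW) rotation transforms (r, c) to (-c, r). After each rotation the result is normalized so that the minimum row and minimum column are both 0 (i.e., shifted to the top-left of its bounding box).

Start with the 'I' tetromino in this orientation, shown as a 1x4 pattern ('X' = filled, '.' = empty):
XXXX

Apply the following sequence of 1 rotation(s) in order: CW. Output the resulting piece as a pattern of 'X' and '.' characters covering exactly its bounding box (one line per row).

Start:
XXXX
After rotation 1 (CW):
X
X
X
X

Answer: X
X
X
X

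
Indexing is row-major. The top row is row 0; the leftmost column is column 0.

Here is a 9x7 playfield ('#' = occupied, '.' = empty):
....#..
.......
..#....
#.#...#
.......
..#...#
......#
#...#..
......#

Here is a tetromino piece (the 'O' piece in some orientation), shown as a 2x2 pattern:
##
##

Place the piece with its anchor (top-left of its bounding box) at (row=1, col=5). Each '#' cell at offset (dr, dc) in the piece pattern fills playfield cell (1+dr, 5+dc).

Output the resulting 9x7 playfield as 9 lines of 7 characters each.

Fill (1+0,5+0) = (1,5)
Fill (1+0,5+1) = (1,6)
Fill (1+1,5+0) = (2,5)
Fill (1+1,5+1) = (2,6)

Answer: ....#..
.....##
..#..##
#.#...#
.......
..#...#
......#
#...#..
......#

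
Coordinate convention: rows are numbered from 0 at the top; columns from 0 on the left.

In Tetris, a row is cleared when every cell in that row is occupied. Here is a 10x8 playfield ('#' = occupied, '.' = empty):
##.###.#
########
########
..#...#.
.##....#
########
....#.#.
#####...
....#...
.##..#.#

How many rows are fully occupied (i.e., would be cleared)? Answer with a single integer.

Check each row:
  row 0: 2 empty cells -> not full
  row 1: 0 empty cells -> FULL (clear)
  row 2: 0 empty cells -> FULL (clear)
  row 3: 6 empty cells -> not full
  row 4: 5 empty cells -> not full
  row 5: 0 empty cells -> FULL (clear)
  row 6: 6 empty cells -> not full
  row 7: 3 empty cells -> not full
  row 8: 7 empty cells -> not full
  row 9: 4 empty cells -> not full
Total rows cleared: 3

Answer: 3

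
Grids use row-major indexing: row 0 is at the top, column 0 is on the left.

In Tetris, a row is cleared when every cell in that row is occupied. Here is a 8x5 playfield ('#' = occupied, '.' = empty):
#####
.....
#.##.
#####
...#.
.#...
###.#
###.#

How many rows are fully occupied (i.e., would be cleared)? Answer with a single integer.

Answer: 2

Derivation:
Check each row:
  row 0: 0 empty cells -> FULL (clear)
  row 1: 5 empty cells -> not full
  row 2: 2 empty cells -> not full
  row 3: 0 empty cells -> FULL (clear)
  row 4: 4 empty cells -> not full
  row 5: 4 empty cells -> not full
  row 6: 1 empty cell -> not full
  row 7: 1 empty cell -> not full
Total rows cleared: 2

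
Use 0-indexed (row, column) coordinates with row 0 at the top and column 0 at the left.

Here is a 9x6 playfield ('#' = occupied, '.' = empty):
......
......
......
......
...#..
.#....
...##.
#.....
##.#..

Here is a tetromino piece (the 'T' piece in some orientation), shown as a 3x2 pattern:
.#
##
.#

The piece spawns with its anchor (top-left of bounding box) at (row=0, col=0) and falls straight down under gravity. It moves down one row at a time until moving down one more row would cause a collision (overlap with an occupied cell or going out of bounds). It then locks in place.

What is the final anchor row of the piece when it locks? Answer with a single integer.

Answer: 2

Derivation:
Spawn at (row=0, col=0). Try each row:
  row 0: fits
  row 1: fits
  row 2: fits
  row 3: blocked -> lock at row 2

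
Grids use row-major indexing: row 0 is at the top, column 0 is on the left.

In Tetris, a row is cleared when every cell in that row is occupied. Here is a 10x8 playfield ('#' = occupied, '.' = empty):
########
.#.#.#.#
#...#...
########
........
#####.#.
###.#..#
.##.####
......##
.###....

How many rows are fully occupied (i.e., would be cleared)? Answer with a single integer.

Answer: 2

Derivation:
Check each row:
  row 0: 0 empty cells -> FULL (clear)
  row 1: 4 empty cells -> not full
  row 2: 6 empty cells -> not full
  row 3: 0 empty cells -> FULL (clear)
  row 4: 8 empty cells -> not full
  row 5: 2 empty cells -> not full
  row 6: 3 empty cells -> not full
  row 7: 2 empty cells -> not full
  row 8: 6 empty cells -> not full
  row 9: 5 empty cells -> not full
Total rows cleared: 2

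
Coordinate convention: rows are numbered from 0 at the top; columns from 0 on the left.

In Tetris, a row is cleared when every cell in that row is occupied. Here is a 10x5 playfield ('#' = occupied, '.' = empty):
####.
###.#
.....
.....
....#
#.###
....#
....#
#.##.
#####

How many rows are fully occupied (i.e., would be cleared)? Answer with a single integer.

Check each row:
  row 0: 1 empty cell -> not full
  row 1: 1 empty cell -> not full
  row 2: 5 empty cells -> not full
  row 3: 5 empty cells -> not full
  row 4: 4 empty cells -> not full
  row 5: 1 empty cell -> not full
  row 6: 4 empty cells -> not full
  row 7: 4 empty cells -> not full
  row 8: 2 empty cells -> not full
  row 9: 0 empty cells -> FULL (clear)
Total rows cleared: 1

Answer: 1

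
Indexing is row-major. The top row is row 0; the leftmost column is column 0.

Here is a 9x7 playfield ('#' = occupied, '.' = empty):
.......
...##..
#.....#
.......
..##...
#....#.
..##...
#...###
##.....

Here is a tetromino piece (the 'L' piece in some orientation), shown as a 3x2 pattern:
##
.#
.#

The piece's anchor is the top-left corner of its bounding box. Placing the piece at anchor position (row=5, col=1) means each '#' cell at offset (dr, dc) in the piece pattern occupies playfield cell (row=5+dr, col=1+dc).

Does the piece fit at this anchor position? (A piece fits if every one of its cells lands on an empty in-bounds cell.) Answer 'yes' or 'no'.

Answer: no

Derivation:
Check each piece cell at anchor (5, 1):
  offset (0,0) -> (5,1): empty -> OK
  offset (0,1) -> (5,2): empty -> OK
  offset (1,1) -> (6,2): occupied ('#') -> FAIL
  offset (2,1) -> (7,2): empty -> OK
All cells valid: no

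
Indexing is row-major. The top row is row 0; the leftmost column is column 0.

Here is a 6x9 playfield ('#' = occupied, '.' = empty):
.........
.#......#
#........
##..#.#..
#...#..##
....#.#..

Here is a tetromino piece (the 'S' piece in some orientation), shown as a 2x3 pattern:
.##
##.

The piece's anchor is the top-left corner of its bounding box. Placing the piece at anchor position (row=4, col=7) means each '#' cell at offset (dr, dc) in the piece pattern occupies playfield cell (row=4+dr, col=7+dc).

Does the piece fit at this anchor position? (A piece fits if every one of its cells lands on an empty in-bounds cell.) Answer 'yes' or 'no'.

Answer: no

Derivation:
Check each piece cell at anchor (4, 7):
  offset (0,1) -> (4,8): occupied ('#') -> FAIL
  offset (0,2) -> (4,9): out of bounds -> FAIL
  offset (1,0) -> (5,7): empty -> OK
  offset (1,1) -> (5,8): empty -> OK
All cells valid: no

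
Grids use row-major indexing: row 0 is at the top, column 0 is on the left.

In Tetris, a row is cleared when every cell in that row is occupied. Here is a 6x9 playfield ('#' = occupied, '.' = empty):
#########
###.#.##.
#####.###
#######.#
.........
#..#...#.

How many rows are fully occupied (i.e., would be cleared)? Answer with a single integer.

Answer: 1

Derivation:
Check each row:
  row 0: 0 empty cells -> FULL (clear)
  row 1: 3 empty cells -> not full
  row 2: 1 empty cell -> not full
  row 3: 1 empty cell -> not full
  row 4: 9 empty cells -> not full
  row 5: 6 empty cells -> not full
Total rows cleared: 1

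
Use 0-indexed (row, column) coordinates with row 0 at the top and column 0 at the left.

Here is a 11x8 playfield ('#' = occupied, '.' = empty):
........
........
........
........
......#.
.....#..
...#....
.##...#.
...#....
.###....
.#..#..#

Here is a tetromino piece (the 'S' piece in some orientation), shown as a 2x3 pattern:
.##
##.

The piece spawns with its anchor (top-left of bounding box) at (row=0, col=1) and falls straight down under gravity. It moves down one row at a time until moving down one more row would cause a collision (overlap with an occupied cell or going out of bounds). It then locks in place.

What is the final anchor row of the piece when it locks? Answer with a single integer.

Answer: 5

Derivation:
Spawn at (row=0, col=1). Try each row:
  row 0: fits
  row 1: fits
  row 2: fits
  row 3: fits
  row 4: fits
  row 5: fits
  row 6: blocked -> lock at row 5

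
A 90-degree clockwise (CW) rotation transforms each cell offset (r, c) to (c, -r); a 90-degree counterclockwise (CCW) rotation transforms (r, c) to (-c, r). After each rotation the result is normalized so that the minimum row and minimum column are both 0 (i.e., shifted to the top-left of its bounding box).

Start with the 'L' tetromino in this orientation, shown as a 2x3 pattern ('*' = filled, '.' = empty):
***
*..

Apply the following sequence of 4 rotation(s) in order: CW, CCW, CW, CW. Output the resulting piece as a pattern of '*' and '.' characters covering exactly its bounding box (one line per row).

Start:
***
*..
After rotation 1 (CW):
**
.*
.*
After rotation 2 (CCW):
***
*..
After rotation 3 (CW):
**
.*
.*
After rotation 4 (CW):
..*
***

Answer: ..*
***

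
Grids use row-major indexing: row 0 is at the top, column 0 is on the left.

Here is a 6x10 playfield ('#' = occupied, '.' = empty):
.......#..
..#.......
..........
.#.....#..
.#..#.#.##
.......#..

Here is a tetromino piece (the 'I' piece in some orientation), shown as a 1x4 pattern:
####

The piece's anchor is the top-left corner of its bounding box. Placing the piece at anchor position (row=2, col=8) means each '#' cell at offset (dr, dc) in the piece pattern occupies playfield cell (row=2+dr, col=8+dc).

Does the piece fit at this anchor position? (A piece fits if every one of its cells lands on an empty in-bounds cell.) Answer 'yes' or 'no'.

Answer: no

Derivation:
Check each piece cell at anchor (2, 8):
  offset (0,0) -> (2,8): empty -> OK
  offset (0,1) -> (2,9): empty -> OK
  offset (0,2) -> (2,10): out of bounds -> FAIL
  offset (0,3) -> (2,11): out of bounds -> FAIL
All cells valid: no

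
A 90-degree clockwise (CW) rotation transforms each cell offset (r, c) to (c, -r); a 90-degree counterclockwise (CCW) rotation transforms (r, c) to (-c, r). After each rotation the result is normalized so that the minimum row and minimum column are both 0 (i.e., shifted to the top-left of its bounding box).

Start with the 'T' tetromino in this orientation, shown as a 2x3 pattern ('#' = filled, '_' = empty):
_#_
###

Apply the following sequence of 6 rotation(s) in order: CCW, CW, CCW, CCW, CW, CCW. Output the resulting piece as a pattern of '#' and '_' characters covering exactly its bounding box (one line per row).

Start:
_#_
###
After rotation 1 (CCW):
_#
##
_#
After rotation 2 (CW):
_#_
###
After rotation 3 (CCW):
_#
##
_#
After rotation 4 (CCW):
###
_#_
After rotation 5 (CW):
_#
##
_#
After rotation 6 (CCW):
###
_#_

Answer: ###
_#_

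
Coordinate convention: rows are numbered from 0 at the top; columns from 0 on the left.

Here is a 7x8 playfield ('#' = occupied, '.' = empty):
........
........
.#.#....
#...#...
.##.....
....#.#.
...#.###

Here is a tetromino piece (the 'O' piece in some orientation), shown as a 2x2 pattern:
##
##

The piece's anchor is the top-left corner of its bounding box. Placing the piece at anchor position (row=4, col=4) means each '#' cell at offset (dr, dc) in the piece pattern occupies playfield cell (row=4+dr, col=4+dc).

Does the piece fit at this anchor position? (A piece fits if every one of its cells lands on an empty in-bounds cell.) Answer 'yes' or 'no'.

Check each piece cell at anchor (4, 4):
  offset (0,0) -> (4,4): empty -> OK
  offset (0,1) -> (4,5): empty -> OK
  offset (1,0) -> (5,4): occupied ('#') -> FAIL
  offset (1,1) -> (5,5): empty -> OK
All cells valid: no

Answer: no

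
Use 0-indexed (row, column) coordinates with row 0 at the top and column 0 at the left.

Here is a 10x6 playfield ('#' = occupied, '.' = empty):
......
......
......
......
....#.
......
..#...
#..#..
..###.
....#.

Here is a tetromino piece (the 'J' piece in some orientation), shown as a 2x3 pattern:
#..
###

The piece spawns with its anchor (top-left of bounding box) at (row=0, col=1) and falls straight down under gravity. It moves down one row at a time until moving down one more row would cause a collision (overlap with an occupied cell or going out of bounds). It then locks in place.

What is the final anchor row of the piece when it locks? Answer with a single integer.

Answer: 4

Derivation:
Spawn at (row=0, col=1). Try each row:
  row 0: fits
  row 1: fits
  row 2: fits
  row 3: fits
  row 4: fits
  row 5: blocked -> lock at row 4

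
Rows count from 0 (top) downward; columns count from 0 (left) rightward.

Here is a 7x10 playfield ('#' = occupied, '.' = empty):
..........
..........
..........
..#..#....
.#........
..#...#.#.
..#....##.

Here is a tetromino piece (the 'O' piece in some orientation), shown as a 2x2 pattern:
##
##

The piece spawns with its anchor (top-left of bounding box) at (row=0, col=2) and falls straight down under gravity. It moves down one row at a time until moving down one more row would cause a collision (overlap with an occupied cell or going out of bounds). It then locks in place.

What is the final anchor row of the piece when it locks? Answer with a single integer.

Spawn at (row=0, col=2). Try each row:
  row 0: fits
  row 1: fits
  row 2: blocked -> lock at row 1

Answer: 1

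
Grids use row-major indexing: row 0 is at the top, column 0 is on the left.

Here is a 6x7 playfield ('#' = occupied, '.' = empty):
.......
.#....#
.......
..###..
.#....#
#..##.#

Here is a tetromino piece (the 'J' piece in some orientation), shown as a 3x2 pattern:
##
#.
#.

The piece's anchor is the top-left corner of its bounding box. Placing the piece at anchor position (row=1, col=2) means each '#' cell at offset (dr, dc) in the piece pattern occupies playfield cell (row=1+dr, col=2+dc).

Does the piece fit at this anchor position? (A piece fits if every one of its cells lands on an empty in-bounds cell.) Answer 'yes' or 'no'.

Check each piece cell at anchor (1, 2):
  offset (0,0) -> (1,2): empty -> OK
  offset (0,1) -> (1,3): empty -> OK
  offset (1,0) -> (2,2): empty -> OK
  offset (2,0) -> (3,2): occupied ('#') -> FAIL
All cells valid: no

Answer: no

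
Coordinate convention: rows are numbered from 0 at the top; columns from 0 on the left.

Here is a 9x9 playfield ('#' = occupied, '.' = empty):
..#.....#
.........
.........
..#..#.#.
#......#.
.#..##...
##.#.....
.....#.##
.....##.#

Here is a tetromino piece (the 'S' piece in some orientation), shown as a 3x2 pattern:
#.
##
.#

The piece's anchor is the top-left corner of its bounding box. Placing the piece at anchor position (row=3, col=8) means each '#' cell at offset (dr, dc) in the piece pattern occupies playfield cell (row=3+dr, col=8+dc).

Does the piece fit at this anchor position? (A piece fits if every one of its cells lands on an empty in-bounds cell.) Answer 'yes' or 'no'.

Check each piece cell at anchor (3, 8):
  offset (0,0) -> (3,8): empty -> OK
  offset (1,0) -> (4,8): empty -> OK
  offset (1,1) -> (4,9): out of bounds -> FAIL
  offset (2,1) -> (5,9): out of bounds -> FAIL
All cells valid: no

Answer: no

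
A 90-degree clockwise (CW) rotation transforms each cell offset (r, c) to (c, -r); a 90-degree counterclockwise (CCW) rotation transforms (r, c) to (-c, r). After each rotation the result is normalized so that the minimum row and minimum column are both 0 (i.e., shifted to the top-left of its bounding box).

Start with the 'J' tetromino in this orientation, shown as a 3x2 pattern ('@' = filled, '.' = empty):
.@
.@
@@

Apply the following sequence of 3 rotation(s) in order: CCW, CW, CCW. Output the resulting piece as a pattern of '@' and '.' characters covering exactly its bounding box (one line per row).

Start:
.@
.@
@@
After rotation 1 (CCW):
@@@
..@
After rotation 2 (CW):
.@
.@
@@
After rotation 3 (CCW):
@@@
..@

Answer: @@@
..@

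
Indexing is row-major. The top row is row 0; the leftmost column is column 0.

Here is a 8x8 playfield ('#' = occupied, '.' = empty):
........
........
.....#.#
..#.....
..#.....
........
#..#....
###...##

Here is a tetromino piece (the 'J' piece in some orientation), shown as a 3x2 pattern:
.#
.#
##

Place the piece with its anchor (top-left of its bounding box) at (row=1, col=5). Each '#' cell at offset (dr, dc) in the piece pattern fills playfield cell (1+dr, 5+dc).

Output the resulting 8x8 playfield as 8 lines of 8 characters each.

Answer: ........
......#.
.....###
..#..##.
..#.....
........
#..#....
###...##

Derivation:
Fill (1+0,5+1) = (1,6)
Fill (1+1,5+1) = (2,6)
Fill (1+2,5+0) = (3,5)
Fill (1+2,5+1) = (3,6)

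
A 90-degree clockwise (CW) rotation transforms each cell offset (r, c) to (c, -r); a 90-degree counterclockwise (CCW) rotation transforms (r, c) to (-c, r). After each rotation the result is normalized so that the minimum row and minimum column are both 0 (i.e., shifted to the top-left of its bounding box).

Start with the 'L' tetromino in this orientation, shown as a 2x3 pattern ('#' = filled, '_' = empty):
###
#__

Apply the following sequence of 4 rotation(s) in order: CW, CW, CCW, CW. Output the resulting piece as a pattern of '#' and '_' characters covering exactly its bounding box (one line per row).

Start:
###
#__
After rotation 1 (CW):
##
_#
_#
After rotation 2 (CW):
__#
###
After rotation 3 (CCW):
##
_#
_#
After rotation 4 (CW):
__#
###

Answer: __#
###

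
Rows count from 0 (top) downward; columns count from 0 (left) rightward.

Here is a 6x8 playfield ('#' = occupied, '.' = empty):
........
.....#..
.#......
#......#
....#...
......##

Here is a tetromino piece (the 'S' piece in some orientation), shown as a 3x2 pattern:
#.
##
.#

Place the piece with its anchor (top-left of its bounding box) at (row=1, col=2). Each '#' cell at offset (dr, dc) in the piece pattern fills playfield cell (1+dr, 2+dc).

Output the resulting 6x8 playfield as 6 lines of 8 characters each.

Answer: ........
..#..#..
.###....
#..#...#
....#...
......##

Derivation:
Fill (1+0,2+0) = (1,2)
Fill (1+1,2+0) = (2,2)
Fill (1+1,2+1) = (2,3)
Fill (1+2,2+1) = (3,3)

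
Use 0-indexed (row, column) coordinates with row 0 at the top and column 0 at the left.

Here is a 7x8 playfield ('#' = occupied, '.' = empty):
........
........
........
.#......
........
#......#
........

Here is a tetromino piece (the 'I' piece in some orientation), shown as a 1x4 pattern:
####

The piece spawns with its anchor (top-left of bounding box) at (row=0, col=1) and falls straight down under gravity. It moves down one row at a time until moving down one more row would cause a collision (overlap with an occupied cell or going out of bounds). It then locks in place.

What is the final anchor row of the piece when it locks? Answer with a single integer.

Answer: 2

Derivation:
Spawn at (row=0, col=1). Try each row:
  row 0: fits
  row 1: fits
  row 2: fits
  row 3: blocked -> lock at row 2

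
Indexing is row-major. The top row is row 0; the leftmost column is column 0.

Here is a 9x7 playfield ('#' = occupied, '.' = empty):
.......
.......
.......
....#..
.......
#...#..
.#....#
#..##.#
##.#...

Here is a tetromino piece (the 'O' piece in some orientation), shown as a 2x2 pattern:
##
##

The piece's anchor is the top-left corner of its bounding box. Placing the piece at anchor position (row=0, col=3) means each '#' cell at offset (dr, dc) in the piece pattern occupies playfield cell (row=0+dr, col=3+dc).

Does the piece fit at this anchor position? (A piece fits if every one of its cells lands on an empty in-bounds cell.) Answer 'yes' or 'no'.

Check each piece cell at anchor (0, 3):
  offset (0,0) -> (0,3): empty -> OK
  offset (0,1) -> (0,4): empty -> OK
  offset (1,0) -> (1,3): empty -> OK
  offset (1,1) -> (1,4): empty -> OK
All cells valid: yes

Answer: yes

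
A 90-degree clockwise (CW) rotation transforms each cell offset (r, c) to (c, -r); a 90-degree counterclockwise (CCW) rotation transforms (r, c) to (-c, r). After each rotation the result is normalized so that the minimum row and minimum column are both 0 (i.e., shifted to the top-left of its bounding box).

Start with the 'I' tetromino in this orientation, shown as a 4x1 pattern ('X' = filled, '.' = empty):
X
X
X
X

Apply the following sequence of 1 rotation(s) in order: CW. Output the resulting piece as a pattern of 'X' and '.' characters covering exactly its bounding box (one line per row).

Answer: XXXX

Derivation:
Start:
X
X
X
X
After rotation 1 (CW):
XXXX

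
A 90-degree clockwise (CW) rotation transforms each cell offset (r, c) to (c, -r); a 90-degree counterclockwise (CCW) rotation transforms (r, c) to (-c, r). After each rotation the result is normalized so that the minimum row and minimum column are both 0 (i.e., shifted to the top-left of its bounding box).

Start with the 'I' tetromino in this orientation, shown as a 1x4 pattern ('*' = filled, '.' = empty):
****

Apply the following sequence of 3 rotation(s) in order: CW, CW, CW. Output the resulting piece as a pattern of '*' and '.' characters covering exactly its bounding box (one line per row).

Start:
****
After rotation 1 (CW):
*
*
*
*
After rotation 2 (CW):
****
After rotation 3 (CW):
*
*
*
*

Answer: *
*
*
*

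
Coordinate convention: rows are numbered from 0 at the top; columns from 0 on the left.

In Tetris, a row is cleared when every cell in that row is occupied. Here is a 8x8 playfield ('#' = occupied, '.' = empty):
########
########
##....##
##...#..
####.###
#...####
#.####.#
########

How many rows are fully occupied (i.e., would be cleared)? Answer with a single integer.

Check each row:
  row 0: 0 empty cells -> FULL (clear)
  row 1: 0 empty cells -> FULL (clear)
  row 2: 4 empty cells -> not full
  row 3: 5 empty cells -> not full
  row 4: 1 empty cell -> not full
  row 5: 3 empty cells -> not full
  row 6: 2 empty cells -> not full
  row 7: 0 empty cells -> FULL (clear)
Total rows cleared: 3

Answer: 3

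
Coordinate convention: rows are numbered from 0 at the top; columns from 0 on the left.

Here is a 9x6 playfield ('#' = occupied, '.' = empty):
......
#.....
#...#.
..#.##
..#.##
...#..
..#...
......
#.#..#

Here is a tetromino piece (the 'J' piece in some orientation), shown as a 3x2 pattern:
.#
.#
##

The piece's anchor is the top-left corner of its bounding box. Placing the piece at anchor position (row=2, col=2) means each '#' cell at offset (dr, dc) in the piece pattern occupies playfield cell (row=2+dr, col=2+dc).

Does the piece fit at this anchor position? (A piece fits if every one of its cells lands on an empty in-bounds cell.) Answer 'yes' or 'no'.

Check each piece cell at anchor (2, 2):
  offset (0,1) -> (2,3): empty -> OK
  offset (1,1) -> (3,3): empty -> OK
  offset (2,0) -> (4,2): occupied ('#') -> FAIL
  offset (2,1) -> (4,3): empty -> OK
All cells valid: no

Answer: no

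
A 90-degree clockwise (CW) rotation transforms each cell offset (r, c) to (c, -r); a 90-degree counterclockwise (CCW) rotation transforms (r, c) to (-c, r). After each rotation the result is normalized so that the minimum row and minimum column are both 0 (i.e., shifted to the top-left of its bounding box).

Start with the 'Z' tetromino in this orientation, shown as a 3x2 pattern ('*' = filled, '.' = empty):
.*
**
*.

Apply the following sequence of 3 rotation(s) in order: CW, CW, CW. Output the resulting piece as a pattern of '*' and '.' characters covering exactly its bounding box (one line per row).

Answer: **.
.**

Derivation:
Start:
.*
**
*.
After rotation 1 (CW):
**.
.**
After rotation 2 (CW):
.*
**
*.
After rotation 3 (CW):
**.
.**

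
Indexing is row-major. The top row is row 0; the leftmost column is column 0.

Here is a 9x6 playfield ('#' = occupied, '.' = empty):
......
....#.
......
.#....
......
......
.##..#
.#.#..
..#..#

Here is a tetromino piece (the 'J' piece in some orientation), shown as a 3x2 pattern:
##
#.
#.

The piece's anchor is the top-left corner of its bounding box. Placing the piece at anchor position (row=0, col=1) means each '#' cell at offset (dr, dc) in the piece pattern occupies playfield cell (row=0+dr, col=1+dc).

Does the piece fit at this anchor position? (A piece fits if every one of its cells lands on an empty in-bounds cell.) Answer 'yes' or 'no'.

Check each piece cell at anchor (0, 1):
  offset (0,0) -> (0,1): empty -> OK
  offset (0,1) -> (0,2): empty -> OK
  offset (1,0) -> (1,1): empty -> OK
  offset (2,0) -> (2,1): empty -> OK
All cells valid: yes

Answer: yes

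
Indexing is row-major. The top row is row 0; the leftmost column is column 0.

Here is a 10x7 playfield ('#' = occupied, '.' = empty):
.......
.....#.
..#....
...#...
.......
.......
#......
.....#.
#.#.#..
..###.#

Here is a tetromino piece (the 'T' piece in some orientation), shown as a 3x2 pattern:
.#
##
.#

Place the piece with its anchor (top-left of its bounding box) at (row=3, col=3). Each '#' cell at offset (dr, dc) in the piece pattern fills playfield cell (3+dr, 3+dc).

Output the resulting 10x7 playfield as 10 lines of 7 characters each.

Answer: .......
.....#.
..#....
...##..
...##..
....#..
#......
.....#.
#.#.#..
..###.#

Derivation:
Fill (3+0,3+1) = (3,4)
Fill (3+1,3+0) = (4,3)
Fill (3+1,3+1) = (4,4)
Fill (3+2,3+1) = (5,4)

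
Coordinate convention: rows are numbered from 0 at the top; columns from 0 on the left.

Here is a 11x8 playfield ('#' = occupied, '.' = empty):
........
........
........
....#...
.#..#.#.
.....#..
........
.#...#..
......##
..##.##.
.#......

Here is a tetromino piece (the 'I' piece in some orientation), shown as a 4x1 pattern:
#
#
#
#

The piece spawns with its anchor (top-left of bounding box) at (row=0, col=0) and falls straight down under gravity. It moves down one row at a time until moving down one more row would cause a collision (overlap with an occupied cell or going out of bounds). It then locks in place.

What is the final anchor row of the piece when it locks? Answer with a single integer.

Spawn at (row=0, col=0). Try each row:
  row 0: fits
  row 1: fits
  row 2: fits
  row 3: fits
  row 4: fits
  row 5: fits
  row 6: fits
  row 7: fits
  row 8: blocked -> lock at row 7

Answer: 7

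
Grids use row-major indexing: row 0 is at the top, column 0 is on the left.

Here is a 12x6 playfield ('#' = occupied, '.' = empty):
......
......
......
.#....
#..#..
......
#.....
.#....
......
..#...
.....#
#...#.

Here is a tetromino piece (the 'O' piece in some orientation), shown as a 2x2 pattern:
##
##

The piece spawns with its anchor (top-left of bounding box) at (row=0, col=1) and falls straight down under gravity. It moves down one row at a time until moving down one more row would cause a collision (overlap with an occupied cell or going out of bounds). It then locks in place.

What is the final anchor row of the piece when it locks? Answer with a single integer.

Answer: 1

Derivation:
Spawn at (row=0, col=1). Try each row:
  row 0: fits
  row 1: fits
  row 2: blocked -> lock at row 1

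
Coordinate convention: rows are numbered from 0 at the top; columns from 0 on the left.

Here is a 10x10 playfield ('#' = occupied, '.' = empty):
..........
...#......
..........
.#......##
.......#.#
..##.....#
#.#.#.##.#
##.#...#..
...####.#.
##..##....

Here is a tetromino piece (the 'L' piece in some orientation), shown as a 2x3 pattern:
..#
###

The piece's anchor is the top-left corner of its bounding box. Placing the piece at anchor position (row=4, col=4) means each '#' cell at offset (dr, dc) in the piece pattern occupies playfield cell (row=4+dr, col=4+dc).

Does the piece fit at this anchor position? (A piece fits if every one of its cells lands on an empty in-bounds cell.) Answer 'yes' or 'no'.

Answer: yes

Derivation:
Check each piece cell at anchor (4, 4):
  offset (0,2) -> (4,6): empty -> OK
  offset (1,0) -> (5,4): empty -> OK
  offset (1,1) -> (5,5): empty -> OK
  offset (1,2) -> (5,6): empty -> OK
All cells valid: yes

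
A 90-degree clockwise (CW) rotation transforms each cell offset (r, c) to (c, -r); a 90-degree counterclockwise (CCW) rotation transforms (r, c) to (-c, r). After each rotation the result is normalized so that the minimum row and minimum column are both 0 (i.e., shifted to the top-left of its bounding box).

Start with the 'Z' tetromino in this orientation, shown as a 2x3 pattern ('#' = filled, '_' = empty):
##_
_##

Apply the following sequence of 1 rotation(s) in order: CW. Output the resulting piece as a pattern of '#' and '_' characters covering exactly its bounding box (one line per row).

Answer: _#
##
#_

Derivation:
Start:
##_
_##
After rotation 1 (CW):
_#
##
#_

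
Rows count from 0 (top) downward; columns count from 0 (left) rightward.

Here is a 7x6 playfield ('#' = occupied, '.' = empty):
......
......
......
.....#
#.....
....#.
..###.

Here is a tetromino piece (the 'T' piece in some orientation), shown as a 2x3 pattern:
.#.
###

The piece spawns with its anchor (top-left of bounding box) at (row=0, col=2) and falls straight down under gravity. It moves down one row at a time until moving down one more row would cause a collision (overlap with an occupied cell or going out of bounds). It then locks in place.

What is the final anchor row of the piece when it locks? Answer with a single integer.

Answer: 3

Derivation:
Spawn at (row=0, col=2). Try each row:
  row 0: fits
  row 1: fits
  row 2: fits
  row 3: fits
  row 4: blocked -> lock at row 3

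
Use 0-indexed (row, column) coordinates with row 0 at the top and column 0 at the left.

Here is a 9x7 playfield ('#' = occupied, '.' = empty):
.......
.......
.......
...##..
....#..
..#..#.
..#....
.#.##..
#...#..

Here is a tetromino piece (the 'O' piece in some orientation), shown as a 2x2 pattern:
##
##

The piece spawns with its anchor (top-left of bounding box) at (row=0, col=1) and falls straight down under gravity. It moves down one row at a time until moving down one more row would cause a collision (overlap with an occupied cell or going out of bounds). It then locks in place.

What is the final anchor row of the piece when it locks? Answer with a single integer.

Spawn at (row=0, col=1). Try each row:
  row 0: fits
  row 1: fits
  row 2: fits
  row 3: fits
  row 4: blocked -> lock at row 3

Answer: 3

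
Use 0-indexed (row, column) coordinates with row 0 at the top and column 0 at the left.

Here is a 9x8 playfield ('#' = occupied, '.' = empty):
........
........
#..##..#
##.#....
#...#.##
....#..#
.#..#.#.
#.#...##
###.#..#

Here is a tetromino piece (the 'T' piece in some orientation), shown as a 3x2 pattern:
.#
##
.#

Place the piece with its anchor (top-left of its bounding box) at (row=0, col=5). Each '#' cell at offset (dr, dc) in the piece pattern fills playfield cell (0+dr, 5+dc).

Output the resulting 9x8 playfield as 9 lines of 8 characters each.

Fill (0+0,5+1) = (0,6)
Fill (0+1,5+0) = (1,5)
Fill (0+1,5+1) = (1,6)
Fill (0+2,5+1) = (2,6)

Answer: ......#.
.....##.
#..##.##
##.#....
#...#.##
....#..#
.#..#.#.
#.#...##
###.#..#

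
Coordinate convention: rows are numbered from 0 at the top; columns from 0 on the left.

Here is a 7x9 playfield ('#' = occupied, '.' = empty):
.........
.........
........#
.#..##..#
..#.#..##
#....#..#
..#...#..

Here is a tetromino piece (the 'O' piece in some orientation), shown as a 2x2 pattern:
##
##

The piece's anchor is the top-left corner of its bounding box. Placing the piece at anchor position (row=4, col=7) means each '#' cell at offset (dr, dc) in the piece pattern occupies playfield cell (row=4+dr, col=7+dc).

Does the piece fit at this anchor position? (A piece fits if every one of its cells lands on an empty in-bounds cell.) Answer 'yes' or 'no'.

Answer: no

Derivation:
Check each piece cell at anchor (4, 7):
  offset (0,0) -> (4,7): occupied ('#') -> FAIL
  offset (0,1) -> (4,8): occupied ('#') -> FAIL
  offset (1,0) -> (5,7): empty -> OK
  offset (1,1) -> (5,8): occupied ('#') -> FAIL
All cells valid: no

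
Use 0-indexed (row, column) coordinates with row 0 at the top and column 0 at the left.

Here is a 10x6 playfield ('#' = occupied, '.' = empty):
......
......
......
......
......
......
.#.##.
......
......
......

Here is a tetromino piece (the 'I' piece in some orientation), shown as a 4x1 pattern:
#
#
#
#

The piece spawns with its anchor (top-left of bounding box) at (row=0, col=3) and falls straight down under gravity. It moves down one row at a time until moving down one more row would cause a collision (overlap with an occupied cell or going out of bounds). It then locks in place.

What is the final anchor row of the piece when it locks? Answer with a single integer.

Answer: 2

Derivation:
Spawn at (row=0, col=3). Try each row:
  row 0: fits
  row 1: fits
  row 2: fits
  row 3: blocked -> lock at row 2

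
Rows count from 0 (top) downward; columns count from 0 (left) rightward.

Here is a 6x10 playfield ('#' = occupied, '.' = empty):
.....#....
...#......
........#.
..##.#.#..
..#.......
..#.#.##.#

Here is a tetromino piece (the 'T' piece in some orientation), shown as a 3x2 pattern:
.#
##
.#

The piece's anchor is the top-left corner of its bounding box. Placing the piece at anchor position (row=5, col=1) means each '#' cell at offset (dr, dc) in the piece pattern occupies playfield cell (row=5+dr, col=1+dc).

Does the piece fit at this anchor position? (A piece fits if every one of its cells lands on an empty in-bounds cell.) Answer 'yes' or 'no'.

Check each piece cell at anchor (5, 1):
  offset (0,1) -> (5,2): occupied ('#') -> FAIL
  offset (1,0) -> (6,1): out of bounds -> FAIL
  offset (1,1) -> (6,2): out of bounds -> FAIL
  offset (2,1) -> (7,2): out of bounds -> FAIL
All cells valid: no

Answer: no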